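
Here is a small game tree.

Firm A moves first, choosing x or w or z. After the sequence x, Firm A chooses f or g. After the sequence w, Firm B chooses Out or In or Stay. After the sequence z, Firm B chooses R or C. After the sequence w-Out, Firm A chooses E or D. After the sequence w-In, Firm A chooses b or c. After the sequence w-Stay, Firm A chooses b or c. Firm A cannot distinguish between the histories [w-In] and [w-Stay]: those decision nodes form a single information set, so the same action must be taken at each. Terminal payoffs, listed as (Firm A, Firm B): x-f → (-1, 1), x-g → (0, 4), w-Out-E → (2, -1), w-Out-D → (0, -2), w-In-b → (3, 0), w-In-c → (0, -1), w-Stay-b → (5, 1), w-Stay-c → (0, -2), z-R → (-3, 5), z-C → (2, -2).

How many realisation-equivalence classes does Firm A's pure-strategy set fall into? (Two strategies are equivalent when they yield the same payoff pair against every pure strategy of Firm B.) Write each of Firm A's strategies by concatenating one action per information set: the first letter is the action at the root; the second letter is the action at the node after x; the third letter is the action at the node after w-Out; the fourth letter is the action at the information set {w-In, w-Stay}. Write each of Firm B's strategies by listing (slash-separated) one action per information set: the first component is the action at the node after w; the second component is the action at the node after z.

Firm A has 24 pure strategies: xfEb, xfEc, xfDb, xfDc, xgEb, xgEc, xgDb, xgDc, wfEb, wfEc, wfDb, wfDc, wgEb, wgEc, wgDb, wgDc, zfEb, zfEc, zfDb, zfDc, zgEb, zgEc, zgDb, zgDc. Columns: Out/R, Out/C, In/R, In/C, Stay/R, Stay/C.
{xfEb, xfEc, xfDb, xfDc} → row (-1,1) (-1,1) (-1,1) (-1,1) (-1,1) (-1,1)
{xgEb, xgEc, xgDb, xgDc} → row (0,4) (0,4) (0,4) (0,4) (0,4) (0,4)
{wfEb, wgEb} → row (2,-1) (2,-1) (3,0) (3,0) (5,1) (5,1)
{wfEc, wgEc} → row (2,-1) (2,-1) (0,-1) (0,-1) (0,-2) (0,-2)
{wfDb, wgDb} → row (0,-2) (0,-2) (3,0) (3,0) (5,1) (5,1)
{wfDc, wgDc} → row (0,-2) (0,-2) (0,-1) (0,-1) (0,-2) (0,-2)
{zfEb, zfEc, zfDb, zfDc, zgEb, zgEc, zgDb, zgDc} → row (-3,5) (2,-2) (-3,5) (2,-2) (-3,5) (2,-2)
That's 7 distinct rows out of 24 strategies.

7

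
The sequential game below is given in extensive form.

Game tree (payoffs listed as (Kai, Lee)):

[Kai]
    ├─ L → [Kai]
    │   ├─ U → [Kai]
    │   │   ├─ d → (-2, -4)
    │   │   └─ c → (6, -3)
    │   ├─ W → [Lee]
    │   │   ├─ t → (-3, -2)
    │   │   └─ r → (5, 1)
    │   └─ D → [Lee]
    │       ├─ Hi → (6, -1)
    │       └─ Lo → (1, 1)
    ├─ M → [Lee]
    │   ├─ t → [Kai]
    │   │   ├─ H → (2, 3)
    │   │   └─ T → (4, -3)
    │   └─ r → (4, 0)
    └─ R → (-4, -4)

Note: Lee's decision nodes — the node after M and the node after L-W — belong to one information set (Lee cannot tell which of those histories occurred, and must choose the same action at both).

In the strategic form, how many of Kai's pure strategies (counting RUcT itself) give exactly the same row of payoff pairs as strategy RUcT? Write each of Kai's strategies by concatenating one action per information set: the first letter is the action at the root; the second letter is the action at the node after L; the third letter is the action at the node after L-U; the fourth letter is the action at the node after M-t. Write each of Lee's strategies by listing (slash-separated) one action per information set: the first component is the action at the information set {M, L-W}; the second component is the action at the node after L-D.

Row for RUcT (columns t/Hi, t/Lo, r/Hi, r/Lo): (-4,-4) (-4,-4) (-4,-4) (-4,-4).
Under RUcT, Kai's choice at the node after L and at the node after L-U and at the node after M-t can never be reached regardless of what Lee does, so varying those choices leaves every outcome unchanged.
Holding the reachable choices fixed and varying the unreachable ones freely already gives 3 × 2 × 2 = 12 equivalent strategies.
No other strategy reproduces this row, so those 12 are the full class: RUdH, RUdT, RUcH, RUcT, RWdH, RWdT, RWcH, RWcT, RDdH, RDdT, RDcH, RDcT.

12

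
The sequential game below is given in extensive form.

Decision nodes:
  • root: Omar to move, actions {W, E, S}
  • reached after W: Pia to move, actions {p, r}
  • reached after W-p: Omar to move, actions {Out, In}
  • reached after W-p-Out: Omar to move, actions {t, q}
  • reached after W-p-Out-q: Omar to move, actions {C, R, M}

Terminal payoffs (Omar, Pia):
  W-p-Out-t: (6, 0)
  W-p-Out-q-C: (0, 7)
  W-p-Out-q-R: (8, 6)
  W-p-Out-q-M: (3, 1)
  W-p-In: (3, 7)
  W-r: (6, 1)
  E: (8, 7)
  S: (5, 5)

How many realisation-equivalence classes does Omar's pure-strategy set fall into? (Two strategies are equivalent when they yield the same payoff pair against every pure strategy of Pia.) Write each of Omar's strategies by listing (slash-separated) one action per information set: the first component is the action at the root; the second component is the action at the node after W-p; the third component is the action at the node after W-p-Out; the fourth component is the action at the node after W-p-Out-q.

7

Omar has 36 pure strategies: W/Out/t/C, W/Out/t/R, W/Out/t/M, W/Out/q/C, W/Out/q/R, W/Out/q/M, W/In/t/C, W/In/t/R, W/In/t/M, W/In/q/C, W/In/q/R, W/In/q/M, E/Out/t/C, E/Out/t/R, E/Out/t/M, E/Out/q/C, E/Out/q/R, E/Out/q/M, E/In/t/C, E/In/t/R, E/In/t/M, E/In/q/C, E/In/q/R, E/In/q/M, S/Out/t/C, S/Out/t/R, S/Out/t/M, S/Out/q/C, S/Out/q/R, S/Out/q/M, S/In/t/C, S/In/t/R, S/In/t/M, S/In/q/C, S/In/q/R, S/In/q/M. Columns: p, r.
{W/Out/t/C, W/Out/t/R, W/Out/t/M} → row (6,0) (6,1)
{W/Out/q/C} → row (0,7) (6,1)
{W/Out/q/R} → row (8,6) (6,1)
{W/Out/q/M} → row (3,1) (6,1)
{W/In/t/C, W/In/t/R, W/In/t/M, W/In/q/C, W/In/q/R, W/In/q/M} → row (3,7) (6,1)
{E/Out/t/C, E/Out/t/R, E/Out/t/M, E/Out/q/C, E/Out/q/R, E/Out/q/M, E/In/t/C, E/In/t/R, E/In/t/M, E/In/q/C, E/In/q/R, E/In/q/M} → row (8,7) (8,7)
{S/Out/t/C, S/Out/t/R, S/Out/t/M, S/Out/q/C, S/Out/q/R, S/Out/q/M, S/In/t/C, S/In/t/R, S/In/t/M, S/In/q/C, S/In/q/R, S/In/q/M} → row (5,5) (5,5)
That's 7 distinct rows out of 36 strategies.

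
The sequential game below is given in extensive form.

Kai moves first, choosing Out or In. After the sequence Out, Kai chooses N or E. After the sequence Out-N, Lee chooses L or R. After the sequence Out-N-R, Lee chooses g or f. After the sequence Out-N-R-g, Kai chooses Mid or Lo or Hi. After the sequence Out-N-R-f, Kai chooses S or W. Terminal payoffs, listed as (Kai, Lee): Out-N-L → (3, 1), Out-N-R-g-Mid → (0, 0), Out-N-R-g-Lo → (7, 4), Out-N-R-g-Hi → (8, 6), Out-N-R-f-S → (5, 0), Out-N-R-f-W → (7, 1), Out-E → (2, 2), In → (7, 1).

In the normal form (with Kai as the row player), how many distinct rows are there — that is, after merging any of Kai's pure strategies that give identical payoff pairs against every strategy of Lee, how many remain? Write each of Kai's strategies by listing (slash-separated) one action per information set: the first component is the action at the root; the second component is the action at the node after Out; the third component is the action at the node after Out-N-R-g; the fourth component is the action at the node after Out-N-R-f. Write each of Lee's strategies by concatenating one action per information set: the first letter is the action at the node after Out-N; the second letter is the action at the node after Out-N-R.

Kai has 24 pure strategies: Out/N/Mid/S, Out/N/Mid/W, Out/N/Lo/S, Out/N/Lo/W, Out/N/Hi/S, Out/N/Hi/W, Out/E/Mid/S, Out/E/Mid/W, Out/E/Lo/S, Out/E/Lo/W, Out/E/Hi/S, Out/E/Hi/W, In/N/Mid/S, In/N/Mid/W, In/N/Lo/S, In/N/Lo/W, In/N/Hi/S, In/N/Hi/W, In/E/Mid/S, In/E/Mid/W, In/E/Lo/S, In/E/Lo/W, In/E/Hi/S, In/E/Hi/W. Columns: Lg, Lf, Rg, Rf.
{Out/N/Mid/S} → row (3,1) (3,1) (0,0) (5,0)
{Out/N/Mid/W} → row (3,1) (3,1) (0,0) (7,1)
{Out/N/Lo/S} → row (3,1) (3,1) (7,4) (5,0)
{Out/N/Lo/W} → row (3,1) (3,1) (7,4) (7,1)
{Out/N/Hi/S} → row (3,1) (3,1) (8,6) (5,0)
{Out/N/Hi/W} → row (3,1) (3,1) (8,6) (7,1)
{Out/E/Mid/S, Out/E/Mid/W, Out/E/Lo/S, Out/E/Lo/W, Out/E/Hi/S, Out/E/Hi/W} → row (2,2) (2,2) (2,2) (2,2)
{In/N/Mid/S, In/N/Mid/W, In/N/Lo/S, In/N/Lo/W, In/N/Hi/S, In/N/Hi/W, In/E/Mid/S, In/E/Mid/W, In/E/Lo/S, In/E/Lo/W, In/E/Hi/S, In/E/Hi/W} → row (7,1) (7,1) (7,1) (7,1)
That's 8 distinct rows out of 24 strategies.

8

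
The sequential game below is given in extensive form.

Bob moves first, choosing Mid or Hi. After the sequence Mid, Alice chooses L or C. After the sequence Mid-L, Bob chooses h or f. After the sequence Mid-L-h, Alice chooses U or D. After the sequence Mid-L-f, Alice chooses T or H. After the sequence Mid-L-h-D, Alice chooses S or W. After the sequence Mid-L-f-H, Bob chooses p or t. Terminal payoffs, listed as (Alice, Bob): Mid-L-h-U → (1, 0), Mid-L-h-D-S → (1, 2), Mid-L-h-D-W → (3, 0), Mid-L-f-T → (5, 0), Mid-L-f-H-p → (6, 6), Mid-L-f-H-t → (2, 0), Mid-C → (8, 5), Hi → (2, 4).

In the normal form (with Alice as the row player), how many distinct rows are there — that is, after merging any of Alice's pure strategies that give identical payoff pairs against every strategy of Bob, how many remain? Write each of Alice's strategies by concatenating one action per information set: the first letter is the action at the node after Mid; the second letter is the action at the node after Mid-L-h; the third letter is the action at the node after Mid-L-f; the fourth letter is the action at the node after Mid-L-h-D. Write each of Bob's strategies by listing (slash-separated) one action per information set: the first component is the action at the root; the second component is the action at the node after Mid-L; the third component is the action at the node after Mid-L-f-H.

Alice has 16 pure strategies: LUTS, LUTW, LUHS, LUHW, LDTS, LDTW, LDHS, LDHW, CUTS, CUTW, CUHS, CUHW, CDTS, CDTW, CDHS, CDHW. Columns: Mid/h/p, Mid/h/t, Mid/f/p, Mid/f/t, Hi/h/p, Hi/h/t, Hi/f/p, Hi/f/t.
{LUTS, LUTW} → row (1,0) (1,0) (5,0) (5,0) (2,4) (2,4) (2,4) (2,4)
{LUHS, LUHW} → row (1,0) (1,0) (6,6) (2,0) (2,4) (2,4) (2,4) (2,4)
{LDTS} → row (1,2) (1,2) (5,0) (5,0) (2,4) (2,4) (2,4) (2,4)
{LDTW} → row (3,0) (3,0) (5,0) (5,0) (2,4) (2,4) (2,4) (2,4)
{LDHS} → row (1,2) (1,2) (6,6) (2,0) (2,4) (2,4) (2,4) (2,4)
{LDHW} → row (3,0) (3,0) (6,6) (2,0) (2,4) (2,4) (2,4) (2,4)
{CUTS, CUTW, CUHS, CUHW, CDTS, CDTW, CDHS, CDHW} → row (8,5) (8,5) (8,5) (8,5) (2,4) (2,4) (2,4) (2,4)
That's 7 distinct rows out of 16 strategies.

7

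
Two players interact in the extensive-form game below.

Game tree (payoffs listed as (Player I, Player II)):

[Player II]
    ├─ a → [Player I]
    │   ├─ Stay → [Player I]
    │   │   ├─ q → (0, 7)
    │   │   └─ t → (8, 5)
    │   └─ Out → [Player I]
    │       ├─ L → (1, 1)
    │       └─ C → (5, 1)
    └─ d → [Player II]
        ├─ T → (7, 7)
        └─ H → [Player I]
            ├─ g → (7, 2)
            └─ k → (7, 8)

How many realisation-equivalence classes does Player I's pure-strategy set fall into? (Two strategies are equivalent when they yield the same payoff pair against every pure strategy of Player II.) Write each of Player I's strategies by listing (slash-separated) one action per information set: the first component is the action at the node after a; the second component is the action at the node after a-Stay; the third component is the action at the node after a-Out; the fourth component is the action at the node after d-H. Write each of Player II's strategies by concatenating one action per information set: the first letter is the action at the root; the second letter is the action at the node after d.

Player I has 16 pure strategies: Stay/q/L/g, Stay/q/L/k, Stay/q/C/g, Stay/q/C/k, Stay/t/L/g, Stay/t/L/k, Stay/t/C/g, Stay/t/C/k, Out/q/L/g, Out/q/L/k, Out/q/C/g, Out/q/C/k, Out/t/L/g, Out/t/L/k, Out/t/C/g, Out/t/C/k. Columns: aT, aH, dT, dH.
{Stay/q/L/g, Stay/q/C/g} → row (0,7) (0,7) (7,7) (7,2)
{Stay/q/L/k, Stay/q/C/k} → row (0,7) (0,7) (7,7) (7,8)
{Stay/t/L/g, Stay/t/C/g} → row (8,5) (8,5) (7,7) (7,2)
{Stay/t/L/k, Stay/t/C/k} → row (8,5) (8,5) (7,7) (7,8)
{Out/q/L/g, Out/t/L/g} → row (1,1) (1,1) (7,7) (7,2)
{Out/q/L/k, Out/t/L/k} → row (1,1) (1,1) (7,7) (7,8)
{Out/q/C/g, Out/t/C/g} → row (5,1) (5,1) (7,7) (7,2)
{Out/q/C/k, Out/t/C/k} → row (5,1) (5,1) (7,7) (7,8)
That's 8 distinct rows out of 16 strategies.

8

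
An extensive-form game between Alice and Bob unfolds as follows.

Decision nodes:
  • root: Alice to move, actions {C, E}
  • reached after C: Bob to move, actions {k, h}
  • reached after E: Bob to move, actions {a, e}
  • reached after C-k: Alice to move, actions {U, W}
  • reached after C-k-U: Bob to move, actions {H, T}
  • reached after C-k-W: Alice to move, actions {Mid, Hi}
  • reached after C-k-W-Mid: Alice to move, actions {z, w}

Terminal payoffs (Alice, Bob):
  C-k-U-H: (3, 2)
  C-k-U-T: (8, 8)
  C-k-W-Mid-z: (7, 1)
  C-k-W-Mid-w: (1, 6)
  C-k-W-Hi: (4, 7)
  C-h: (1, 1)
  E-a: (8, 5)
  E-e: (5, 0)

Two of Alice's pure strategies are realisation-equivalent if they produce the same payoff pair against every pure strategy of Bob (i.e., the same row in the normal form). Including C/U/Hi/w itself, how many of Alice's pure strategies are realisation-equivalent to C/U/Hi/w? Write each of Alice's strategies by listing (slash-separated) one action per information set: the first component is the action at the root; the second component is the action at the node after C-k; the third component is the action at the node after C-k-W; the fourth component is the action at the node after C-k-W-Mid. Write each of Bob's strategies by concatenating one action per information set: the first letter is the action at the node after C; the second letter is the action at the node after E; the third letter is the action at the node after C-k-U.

4

Row for C/U/Hi/w (columns kaH, kaT, keH, keT, haH, haT, heH, heT): (3,2) (8,8) (3,2) (8,8) (1,1) (1,1) (1,1) (1,1).
Under C/U/Hi/w, Alice's choice at the node after C-k-W and at the node after C-k-W-Mid can never be reached regardless of what Bob does, so varying those choices leaves every outcome unchanged.
Holding the reachable choices fixed and varying the unreachable ones freely already gives 2 × 2 = 4 equivalent strategies.
No other strategy reproduces this row, so those 4 are the full class: C/U/Mid/z, C/U/Mid/w, C/U/Hi/z, C/U/Hi/w.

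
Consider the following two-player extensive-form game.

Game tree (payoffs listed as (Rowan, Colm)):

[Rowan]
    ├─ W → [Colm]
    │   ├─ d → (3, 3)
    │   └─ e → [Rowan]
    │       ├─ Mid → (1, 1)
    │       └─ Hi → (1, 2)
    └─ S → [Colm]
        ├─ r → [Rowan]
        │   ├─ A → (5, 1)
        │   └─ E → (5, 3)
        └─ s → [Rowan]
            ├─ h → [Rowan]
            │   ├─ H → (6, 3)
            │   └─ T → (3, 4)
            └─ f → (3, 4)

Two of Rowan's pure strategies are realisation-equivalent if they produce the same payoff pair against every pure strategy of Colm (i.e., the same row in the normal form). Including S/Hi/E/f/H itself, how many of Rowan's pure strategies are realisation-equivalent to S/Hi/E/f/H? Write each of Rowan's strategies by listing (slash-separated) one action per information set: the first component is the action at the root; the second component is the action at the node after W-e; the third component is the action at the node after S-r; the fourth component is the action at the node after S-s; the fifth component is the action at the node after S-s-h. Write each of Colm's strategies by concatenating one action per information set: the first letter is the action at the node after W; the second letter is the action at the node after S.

6

Row for S/Hi/E/f/H (columns dr, ds, er, es): (5,3) (3,4) (5,3) (3,4).
Under S/Hi/E/f/H, Rowan's choice at the node after W-e and at the node after S-s-h can never be reached regardless of what Colm does, so varying those choices leaves every outcome unchanged.
Holding the reachable choices fixed and varying the unreachable ones freely already gives 2 × 2 = 4 equivalent strategies.
Checking the remaining rows, S/Mid/E/h/T, S/Hi/E/h/T also happen to give the same payoffs in every column, bringing the total to 6: S/Mid/E/h/T, S/Mid/E/f/H, S/Mid/E/f/T, S/Hi/E/h/T, S/Hi/E/f/H, S/Hi/E/f/T.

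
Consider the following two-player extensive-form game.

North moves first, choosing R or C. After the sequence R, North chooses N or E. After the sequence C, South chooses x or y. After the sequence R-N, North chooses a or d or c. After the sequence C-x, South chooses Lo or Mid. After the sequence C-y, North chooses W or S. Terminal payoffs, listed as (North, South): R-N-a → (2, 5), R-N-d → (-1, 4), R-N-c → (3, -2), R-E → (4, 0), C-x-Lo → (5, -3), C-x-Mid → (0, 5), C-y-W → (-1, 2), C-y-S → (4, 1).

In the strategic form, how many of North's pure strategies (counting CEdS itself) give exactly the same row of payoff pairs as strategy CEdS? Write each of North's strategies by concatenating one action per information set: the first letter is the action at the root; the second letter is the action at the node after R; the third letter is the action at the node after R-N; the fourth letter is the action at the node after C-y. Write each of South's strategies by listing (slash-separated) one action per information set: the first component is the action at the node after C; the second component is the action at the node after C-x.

6

Row for CEdS (columns x/Lo, x/Mid, y/Lo, y/Mid): (5,-3) (0,5) (4,1) (4,1).
Under CEdS, North's choice at the node after R and at the node after R-N can never be reached regardless of what South does, so varying those choices leaves every outcome unchanged.
Holding the reachable choices fixed and varying the unreachable ones freely already gives 2 × 3 = 6 equivalent strategies.
No other strategy reproduces this row, so those 6 are the full class: CNaS, CNdS, CNcS, CEaS, CEdS, CEcS.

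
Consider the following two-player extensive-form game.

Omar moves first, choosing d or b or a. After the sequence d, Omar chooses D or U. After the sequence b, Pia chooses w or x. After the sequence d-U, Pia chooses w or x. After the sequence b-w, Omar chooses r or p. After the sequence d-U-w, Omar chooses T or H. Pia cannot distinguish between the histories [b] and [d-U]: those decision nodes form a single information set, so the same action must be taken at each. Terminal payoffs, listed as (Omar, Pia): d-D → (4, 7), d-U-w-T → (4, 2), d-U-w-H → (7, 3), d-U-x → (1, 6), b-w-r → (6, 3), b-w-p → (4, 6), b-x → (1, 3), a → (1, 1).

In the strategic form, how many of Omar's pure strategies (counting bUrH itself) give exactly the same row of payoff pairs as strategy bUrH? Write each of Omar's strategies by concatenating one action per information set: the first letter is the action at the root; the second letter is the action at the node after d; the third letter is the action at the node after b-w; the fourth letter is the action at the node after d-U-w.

Row for bUrH (columns w, x): (6,3) (1,3).
Under bUrH, Omar's choice at the node after d and at the node after d-U-w can never be reached regardless of what Pia does, so varying those choices leaves every outcome unchanged.
Holding the reachable choices fixed and varying the unreachable ones freely already gives 2 × 2 = 4 equivalent strategies.
No other strategy reproduces this row, so those 4 are the full class: bDrT, bDrH, bUrT, bUrH.

4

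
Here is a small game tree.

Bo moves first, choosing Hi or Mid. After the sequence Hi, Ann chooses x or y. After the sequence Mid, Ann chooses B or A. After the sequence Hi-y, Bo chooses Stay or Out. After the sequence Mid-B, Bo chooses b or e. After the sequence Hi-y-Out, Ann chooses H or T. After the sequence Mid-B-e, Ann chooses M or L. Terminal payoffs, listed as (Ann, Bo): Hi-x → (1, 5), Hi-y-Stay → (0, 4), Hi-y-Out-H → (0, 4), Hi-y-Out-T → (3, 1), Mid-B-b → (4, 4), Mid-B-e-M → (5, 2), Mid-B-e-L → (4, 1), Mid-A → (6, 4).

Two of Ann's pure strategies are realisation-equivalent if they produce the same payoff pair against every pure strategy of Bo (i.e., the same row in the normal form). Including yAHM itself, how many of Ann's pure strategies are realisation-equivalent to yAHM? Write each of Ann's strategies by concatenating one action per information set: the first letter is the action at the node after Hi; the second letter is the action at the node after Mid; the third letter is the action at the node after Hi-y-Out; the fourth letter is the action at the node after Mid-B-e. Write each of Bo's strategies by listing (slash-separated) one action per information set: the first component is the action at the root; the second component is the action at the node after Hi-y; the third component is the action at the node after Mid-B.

Row for yAHM (columns Hi/Stay/b, Hi/Stay/e, Hi/Out/b, Hi/Out/e, Mid/Stay/b, Mid/Stay/e, Mid/Out/b, Mid/Out/e): (0,4) (0,4) (0,4) (0,4) (6,4) (6,4) (6,4) (6,4).
Under yAHM, Ann's choice at the node after Mid-B-e can never be reached regardless of what Bo does, so varying those choices leaves every outcome unchanged.
Holding the reachable choices fixed and varying the unreachable one freely already gives 2 equivalent strategies.
No other strategy reproduces this row, so those 2 are the full class: yAHM, yAHL.

2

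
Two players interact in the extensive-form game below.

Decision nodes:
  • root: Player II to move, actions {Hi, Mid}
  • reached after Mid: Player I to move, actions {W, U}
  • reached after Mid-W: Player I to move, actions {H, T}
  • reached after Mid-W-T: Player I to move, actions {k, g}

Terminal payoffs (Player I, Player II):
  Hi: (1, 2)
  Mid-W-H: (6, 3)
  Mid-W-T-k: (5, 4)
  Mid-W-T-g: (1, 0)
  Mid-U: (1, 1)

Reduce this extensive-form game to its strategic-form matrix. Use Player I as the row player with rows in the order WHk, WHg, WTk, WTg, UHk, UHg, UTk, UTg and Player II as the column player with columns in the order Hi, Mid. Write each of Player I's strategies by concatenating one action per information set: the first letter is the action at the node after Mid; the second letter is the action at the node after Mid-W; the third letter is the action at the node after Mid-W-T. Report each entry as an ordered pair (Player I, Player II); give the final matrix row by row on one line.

           Hi      Mid
 WHk    (1,2)    (6,3)
 WHg    (1,2)    (6,3)
 WTk    (1,2)    (5,4)
 WTg    (1,2)    (1,0)
 UHk    (1,2)    (1,1)
 UHg    (1,2)    (1,1)
 UTk    (1,2)    (1,1)
 UTg    (1,2)    (1,1)

WHk: (1,2) (6,3) | WHg: (1,2) (6,3) | WTk: (1,2) (5,4) | WTg: (1,2) (1,0) | UHk: (1,2) (1,1) | UHg: (1,2) (1,1) | UTk: (1,2) (1,1) | UTg: (1,2) (1,1)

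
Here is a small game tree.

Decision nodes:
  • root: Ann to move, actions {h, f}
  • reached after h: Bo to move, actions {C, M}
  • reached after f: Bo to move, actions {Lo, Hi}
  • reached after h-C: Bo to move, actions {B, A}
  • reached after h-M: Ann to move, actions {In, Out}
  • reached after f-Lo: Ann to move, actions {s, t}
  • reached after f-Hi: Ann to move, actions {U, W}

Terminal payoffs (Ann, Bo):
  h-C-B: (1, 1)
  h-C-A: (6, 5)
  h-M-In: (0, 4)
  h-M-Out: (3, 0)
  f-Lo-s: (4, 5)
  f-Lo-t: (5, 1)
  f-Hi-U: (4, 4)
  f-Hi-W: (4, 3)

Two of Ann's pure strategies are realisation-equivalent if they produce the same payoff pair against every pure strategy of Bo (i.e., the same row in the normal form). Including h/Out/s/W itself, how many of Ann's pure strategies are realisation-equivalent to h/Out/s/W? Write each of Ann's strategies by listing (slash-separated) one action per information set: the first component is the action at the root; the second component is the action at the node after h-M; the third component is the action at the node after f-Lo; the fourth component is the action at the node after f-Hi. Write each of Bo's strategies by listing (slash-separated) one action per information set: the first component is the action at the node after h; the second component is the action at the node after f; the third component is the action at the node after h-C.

Row for h/Out/s/W (columns C/Lo/B, C/Lo/A, C/Hi/B, C/Hi/A, M/Lo/B, M/Lo/A, M/Hi/B, M/Hi/A): (1,1) (6,5) (1,1) (6,5) (3,0) (3,0) (3,0) (3,0).
Under h/Out/s/W, Ann's choice at the node after f-Lo and at the node after f-Hi can never be reached regardless of what Bo does, so varying those choices leaves every outcome unchanged.
Holding the reachable choices fixed and varying the unreachable ones freely already gives 2 × 2 = 4 equivalent strategies.
No other strategy reproduces this row, so those 4 are the full class: h/Out/s/U, h/Out/s/W, h/Out/t/U, h/Out/t/W.

4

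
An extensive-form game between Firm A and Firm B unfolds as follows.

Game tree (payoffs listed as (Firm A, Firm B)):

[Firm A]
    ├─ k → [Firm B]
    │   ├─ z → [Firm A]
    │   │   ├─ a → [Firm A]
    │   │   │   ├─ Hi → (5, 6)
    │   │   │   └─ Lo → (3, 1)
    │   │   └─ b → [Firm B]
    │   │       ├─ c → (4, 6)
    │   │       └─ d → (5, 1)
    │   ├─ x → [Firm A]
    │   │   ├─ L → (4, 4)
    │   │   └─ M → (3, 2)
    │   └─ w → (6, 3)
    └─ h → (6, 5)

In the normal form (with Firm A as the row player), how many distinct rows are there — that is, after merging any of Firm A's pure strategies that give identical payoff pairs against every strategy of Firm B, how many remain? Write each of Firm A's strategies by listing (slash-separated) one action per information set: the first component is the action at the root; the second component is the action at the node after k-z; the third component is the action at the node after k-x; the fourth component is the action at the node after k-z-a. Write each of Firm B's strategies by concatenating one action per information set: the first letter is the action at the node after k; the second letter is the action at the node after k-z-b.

Firm A has 16 pure strategies: k/a/L/Hi, k/a/L/Lo, k/a/M/Hi, k/a/M/Lo, k/b/L/Hi, k/b/L/Lo, k/b/M/Hi, k/b/M/Lo, h/a/L/Hi, h/a/L/Lo, h/a/M/Hi, h/a/M/Lo, h/b/L/Hi, h/b/L/Lo, h/b/M/Hi, h/b/M/Lo. Columns: zc, zd, xc, xd, wc, wd.
{k/a/L/Hi} → row (5,6) (5,6) (4,4) (4,4) (6,3) (6,3)
{k/a/L/Lo} → row (3,1) (3,1) (4,4) (4,4) (6,3) (6,3)
{k/a/M/Hi} → row (5,6) (5,6) (3,2) (3,2) (6,3) (6,3)
{k/a/M/Lo} → row (3,1) (3,1) (3,2) (3,2) (6,3) (6,3)
{k/b/L/Hi, k/b/L/Lo} → row (4,6) (5,1) (4,4) (4,4) (6,3) (6,3)
{k/b/M/Hi, k/b/M/Lo} → row (4,6) (5,1) (3,2) (3,2) (6,3) (6,3)
{h/a/L/Hi, h/a/L/Lo, h/a/M/Hi, h/a/M/Lo, h/b/L/Hi, h/b/L/Lo, h/b/M/Hi, h/b/M/Lo} → row (6,5) (6,5) (6,5) (6,5) (6,5) (6,5)
That's 7 distinct rows out of 16 strategies.

7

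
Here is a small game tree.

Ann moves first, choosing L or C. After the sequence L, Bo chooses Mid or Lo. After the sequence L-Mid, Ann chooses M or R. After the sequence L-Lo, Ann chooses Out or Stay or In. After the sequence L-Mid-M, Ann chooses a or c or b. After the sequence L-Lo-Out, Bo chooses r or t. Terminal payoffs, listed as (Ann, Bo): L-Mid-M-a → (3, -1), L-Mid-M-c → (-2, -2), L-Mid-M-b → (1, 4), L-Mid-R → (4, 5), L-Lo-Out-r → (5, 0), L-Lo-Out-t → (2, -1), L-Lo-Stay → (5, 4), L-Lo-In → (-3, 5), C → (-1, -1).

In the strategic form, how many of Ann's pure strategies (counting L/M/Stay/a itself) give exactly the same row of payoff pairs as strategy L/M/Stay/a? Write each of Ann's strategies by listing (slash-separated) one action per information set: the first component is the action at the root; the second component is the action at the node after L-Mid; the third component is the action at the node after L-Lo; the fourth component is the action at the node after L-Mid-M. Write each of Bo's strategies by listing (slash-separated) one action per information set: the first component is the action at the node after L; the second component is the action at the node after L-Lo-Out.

Row for L/M/Stay/a (columns Mid/r, Mid/t, Lo/r, Lo/t): (3,-1) (3,-1) (5,4) (5,4).
Every one of Ann's information sets is on the play path for some reply by Bo when Ann follows L/M/Stay/a.
Changing the action at any of them therefore changes at least one column, so only L/M/Stay/a itself gives this row.

1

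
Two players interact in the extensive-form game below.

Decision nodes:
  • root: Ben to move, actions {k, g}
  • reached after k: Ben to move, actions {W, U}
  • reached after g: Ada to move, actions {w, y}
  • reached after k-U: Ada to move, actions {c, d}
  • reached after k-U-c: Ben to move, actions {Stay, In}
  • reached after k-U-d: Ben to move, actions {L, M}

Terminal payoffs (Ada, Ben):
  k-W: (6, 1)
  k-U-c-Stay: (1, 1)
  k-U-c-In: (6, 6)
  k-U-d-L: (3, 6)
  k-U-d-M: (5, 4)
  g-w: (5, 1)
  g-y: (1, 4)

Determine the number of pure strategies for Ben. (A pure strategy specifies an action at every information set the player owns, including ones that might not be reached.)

16

Ben owns the root with actions {k, g} — two choices.
Ben owns the node after k with actions {W, U} — two choices.
Ben owns the node after k-U-c with actions {Stay, In} — two choices.
Ben owns the node after k-U-d with actions {L, M} — two choices.
A pure strategy fixes one action at each information set independently, so the count is the product 2 × 2 × 2 × 2 = 16.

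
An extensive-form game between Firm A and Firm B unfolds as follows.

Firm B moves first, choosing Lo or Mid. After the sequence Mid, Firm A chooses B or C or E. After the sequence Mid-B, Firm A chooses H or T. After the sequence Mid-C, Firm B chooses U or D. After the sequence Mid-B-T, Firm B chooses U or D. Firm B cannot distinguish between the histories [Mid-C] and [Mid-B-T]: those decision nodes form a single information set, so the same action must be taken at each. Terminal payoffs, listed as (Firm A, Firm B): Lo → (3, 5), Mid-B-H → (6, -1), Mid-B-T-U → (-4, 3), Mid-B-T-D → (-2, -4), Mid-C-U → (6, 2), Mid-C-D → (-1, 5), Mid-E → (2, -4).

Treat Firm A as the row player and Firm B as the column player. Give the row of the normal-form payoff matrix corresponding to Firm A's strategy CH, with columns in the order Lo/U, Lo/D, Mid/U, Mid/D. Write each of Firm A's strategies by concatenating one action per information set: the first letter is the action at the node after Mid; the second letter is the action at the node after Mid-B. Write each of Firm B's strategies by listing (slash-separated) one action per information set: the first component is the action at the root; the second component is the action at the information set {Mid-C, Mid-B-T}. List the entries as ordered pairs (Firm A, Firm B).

(3,5) (3,5) (6,2) (-1,5)

vs Lo/U: Firm B plays Lo → (3, 5)
vs Lo/D: Firm B plays Lo → (3, 5)
vs Mid/U: Firm B plays Mid → Firm A plays C at [Mid] → Firm B plays U at [Mid-C] → (6, 2)
vs Mid/D: Firm B plays Mid → Firm A plays C at [Mid] → Firm B plays D at [Mid-C] → (-1, 5)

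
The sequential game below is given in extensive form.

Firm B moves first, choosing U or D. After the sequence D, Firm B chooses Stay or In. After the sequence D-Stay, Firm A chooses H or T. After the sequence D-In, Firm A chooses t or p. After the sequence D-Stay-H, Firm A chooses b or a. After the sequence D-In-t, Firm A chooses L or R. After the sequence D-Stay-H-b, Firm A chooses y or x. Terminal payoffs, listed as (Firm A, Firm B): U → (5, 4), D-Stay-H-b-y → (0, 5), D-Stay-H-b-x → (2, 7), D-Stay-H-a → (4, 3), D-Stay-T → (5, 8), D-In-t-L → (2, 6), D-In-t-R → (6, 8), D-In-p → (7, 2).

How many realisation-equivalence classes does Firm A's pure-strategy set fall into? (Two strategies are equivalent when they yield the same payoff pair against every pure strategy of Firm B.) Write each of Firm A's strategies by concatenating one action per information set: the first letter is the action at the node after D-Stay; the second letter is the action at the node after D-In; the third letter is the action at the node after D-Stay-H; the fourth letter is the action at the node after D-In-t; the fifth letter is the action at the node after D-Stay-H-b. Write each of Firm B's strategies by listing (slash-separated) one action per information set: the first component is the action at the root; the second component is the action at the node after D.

Firm A has 32 pure strategies: HtbLy, HtbLx, HtbRy, HtbRx, HtaLy, HtaLx, HtaRy, HtaRx, HpbLy, HpbLx, HpbRy, HpbRx, HpaLy, HpaLx, HpaRy, HpaRx, TtbLy, TtbLx, TtbRy, TtbRx, TtaLy, TtaLx, TtaRy, TtaRx, TpbLy, TpbLx, TpbRy, TpbRx, TpaLy, TpaLx, TpaRy, TpaRx. Columns: U/Stay, U/In, D/Stay, D/In.
{HtbLy} → row (5,4) (5,4) (0,5) (2,6)
{HtbLx} → row (5,4) (5,4) (2,7) (2,6)
{HtbRy} → row (5,4) (5,4) (0,5) (6,8)
{HtbRx} → row (5,4) (5,4) (2,7) (6,8)
{HtaLy, HtaLx} → row (5,4) (5,4) (4,3) (2,6)
{HtaRy, HtaRx} → row (5,4) (5,4) (4,3) (6,8)
{HpbLy, HpbRy} → row (5,4) (5,4) (0,5) (7,2)
{HpbLx, HpbRx} → row (5,4) (5,4) (2,7) (7,2)
{HpaLy, HpaLx, HpaRy, HpaRx} → row (5,4) (5,4) (4,3) (7,2)
{TtbLy, TtbLx, TtaLy, TtaLx} → row (5,4) (5,4) (5,8) (2,6)
{TtbRy, TtbRx, TtaRy, TtaRx} → row (5,4) (5,4) (5,8) (6,8)
{TpbLy, TpbLx, TpbRy, TpbRx, TpaLy, TpaLx, TpaRy, TpaRx} → row (5,4) (5,4) (5,8) (7,2)
That's 12 distinct rows out of 32 strategies.

12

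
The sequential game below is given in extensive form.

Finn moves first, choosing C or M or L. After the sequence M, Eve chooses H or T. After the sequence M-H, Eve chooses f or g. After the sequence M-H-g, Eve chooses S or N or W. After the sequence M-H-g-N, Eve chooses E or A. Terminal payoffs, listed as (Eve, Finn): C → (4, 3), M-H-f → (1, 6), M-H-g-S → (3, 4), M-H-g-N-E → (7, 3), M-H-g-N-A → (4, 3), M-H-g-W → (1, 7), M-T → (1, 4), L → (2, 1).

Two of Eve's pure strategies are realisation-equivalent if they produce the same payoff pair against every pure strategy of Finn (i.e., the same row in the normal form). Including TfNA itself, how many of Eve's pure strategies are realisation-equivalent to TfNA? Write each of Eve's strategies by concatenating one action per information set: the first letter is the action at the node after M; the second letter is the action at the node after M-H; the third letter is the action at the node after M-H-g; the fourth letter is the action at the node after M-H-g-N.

Row for TfNA (columns C, M, L): (4,3) (1,4) (2,1).
Under TfNA, Eve's choice at the node after M-H and at the node after M-H-g and at the node after M-H-g-N can never be reached regardless of what Finn does, so varying those choices leaves every outcome unchanged.
Holding the reachable choices fixed and varying the unreachable ones freely already gives 2 × 3 × 2 = 12 equivalent strategies.
No other strategy reproduces this row, so those 12 are the full class: TfSE, TfSA, TfNE, TfNA, TfWE, TfWA, TgSE, TgSA, TgNE, TgNA, TgWE, TgWA.

12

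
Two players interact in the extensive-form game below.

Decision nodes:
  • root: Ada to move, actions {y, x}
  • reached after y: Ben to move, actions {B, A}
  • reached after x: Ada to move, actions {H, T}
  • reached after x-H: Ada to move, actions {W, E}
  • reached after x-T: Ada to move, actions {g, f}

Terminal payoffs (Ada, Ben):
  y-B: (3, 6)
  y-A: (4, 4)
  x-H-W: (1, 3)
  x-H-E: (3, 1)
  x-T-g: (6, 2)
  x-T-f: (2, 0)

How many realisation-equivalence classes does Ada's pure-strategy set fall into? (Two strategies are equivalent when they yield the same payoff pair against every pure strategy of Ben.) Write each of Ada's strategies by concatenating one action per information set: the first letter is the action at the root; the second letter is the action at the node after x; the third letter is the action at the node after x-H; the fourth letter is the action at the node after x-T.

Ada has 16 pure strategies: yHWg, yHWf, yHEg, yHEf, yTWg, yTWf, yTEg, yTEf, xHWg, xHWf, xHEg, xHEf, xTWg, xTWf, xTEg, xTEf. Columns: B, A.
{yHWg, yHWf, yHEg, yHEf, yTWg, yTWf, yTEg, yTEf} → row (3,6) (4,4)
{xHWg, xHWf} → row (1,3) (1,3)
{xHEg, xHEf} → row (3,1) (3,1)
{xTWg, xTEg} → row (6,2) (6,2)
{xTWf, xTEf} → row (2,0) (2,0)
That's 5 distinct rows out of 16 strategies.

5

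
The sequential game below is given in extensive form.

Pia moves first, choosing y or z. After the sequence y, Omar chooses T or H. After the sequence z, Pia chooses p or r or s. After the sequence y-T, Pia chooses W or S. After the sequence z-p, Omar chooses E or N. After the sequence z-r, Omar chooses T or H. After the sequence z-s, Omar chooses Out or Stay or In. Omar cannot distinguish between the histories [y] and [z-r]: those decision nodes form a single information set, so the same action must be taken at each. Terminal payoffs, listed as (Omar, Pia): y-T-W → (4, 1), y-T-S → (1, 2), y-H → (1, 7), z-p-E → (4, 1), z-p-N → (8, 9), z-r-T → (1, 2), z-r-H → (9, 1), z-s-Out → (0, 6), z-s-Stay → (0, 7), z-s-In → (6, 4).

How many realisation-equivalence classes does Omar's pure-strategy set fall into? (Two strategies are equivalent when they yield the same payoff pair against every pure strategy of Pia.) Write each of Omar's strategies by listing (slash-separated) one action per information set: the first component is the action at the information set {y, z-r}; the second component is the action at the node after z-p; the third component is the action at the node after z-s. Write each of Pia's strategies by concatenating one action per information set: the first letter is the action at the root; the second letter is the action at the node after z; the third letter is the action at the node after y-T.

12

Omar has 12 pure strategies: T/E/Out, T/E/Stay, T/E/In, T/N/Out, T/N/Stay, T/N/In, H/E/Out, H/E/Stay, H/E/In, H/N/Out, H/N/Stay, H/N/In. Columns: ypW, ypS, yrW, yrS, ysW, ysS, zpW, zpS, zrW, zrS, zsW, zsS.
{T/E/Out} → row (4,1) (1,2) (4,1) (1,2) (4,1) (1,2) (4,1) (4,1) (1,2) (1,2) (0,6) (0,6)
{T/E/Stay} → row (4,1) (1,2) (4,1) (1,2) (4,1) (1,2) (4,1) (4,1) (1,2) (1,2) (0,7) (0,7)
{T/E/In} → row (4,1) (1,2) (4,1) (1,2) (4,1) (1,2) (4,1) (4,1) (1,2) (1,2) (6,4) (6,4)
{T/N/Out} → row (4,1) (1,2) (4,1) (1,2) (4,1) (1,2) (8,9) (8,9) (1,2) (1,2) (0,6) (0,6)
{T/N/Stay} → row (4,1) (1,2) (4,1) (1,2) (4,1) (1,2) (8,9) (8,9) (1,2) (1,2) (0,7) (0,7)
{T/N/In} → row (4,1) (1,2) (4,1) (1,2) (4,1) (1,2) (8,9) (8,9) (1,2) (1,2) (6,4) (6,4)
{H/E/Out} → row (1,7) (1,7) (1,7) (1,7) (1,7) (1,7) (4,1) (4,1) (9,1) (9,1) (0,6) (0,6)
{H/E/Stay} → row (1,7) (1,7) (1,7) (1,7) (1,7) (1,7) (4,1) (4,1) (9,1) (9,1) (0,7) (0,7)
{H/E/In} → row (1,7) (1,7) (1,7) (1,7) (1,7) (1,7) (4,1) (4,1) (9,1) (9,1) (6,4) (6,4)
{H/N/Out} → row (1,7) (1,7) (1,7) (1,7) (1,7) (1,7) (8,9) (8,9) (9,1) (9,1) (0,6) (0,6)
{H/N/Stay} → row (1,7) (1,7) (1,7) (1,7) (1,7) (1,7) (8,9) (8,9) (9,1) (9,1) (0,7) (0,7)
{H/N/In} → row (1,7) (1,7) (1,7) (1,7) (1,7) (1,7) (8,9) (8,9) (9,1) (9,1) (6,4) (6,4)
That's 12 distinct rows out of 12 strategies.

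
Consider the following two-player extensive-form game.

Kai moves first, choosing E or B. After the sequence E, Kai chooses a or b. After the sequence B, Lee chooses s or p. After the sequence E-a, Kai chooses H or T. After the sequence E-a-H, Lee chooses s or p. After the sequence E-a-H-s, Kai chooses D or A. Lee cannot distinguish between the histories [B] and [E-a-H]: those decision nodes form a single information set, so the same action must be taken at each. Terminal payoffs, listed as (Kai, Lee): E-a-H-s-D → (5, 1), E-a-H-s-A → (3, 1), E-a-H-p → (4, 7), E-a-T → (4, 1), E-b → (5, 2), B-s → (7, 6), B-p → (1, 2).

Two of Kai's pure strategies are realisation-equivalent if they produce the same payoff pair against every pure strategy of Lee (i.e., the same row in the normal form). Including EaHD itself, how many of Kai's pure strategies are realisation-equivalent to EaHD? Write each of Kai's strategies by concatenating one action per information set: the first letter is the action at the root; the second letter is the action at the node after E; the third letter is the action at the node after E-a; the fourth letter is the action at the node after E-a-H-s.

1

Row for EaHD (columns s, p): (5,1) (4,7).
Every one of Kai's information sets is on the play path for some reply by Lee when Kai follows EaHD.
Changing the action at any of them therefore changes at least one column, so only EaHD itself gives this row.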